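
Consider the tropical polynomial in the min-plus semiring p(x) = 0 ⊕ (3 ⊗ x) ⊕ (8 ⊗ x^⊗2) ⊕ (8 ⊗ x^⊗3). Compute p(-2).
p(-2) = 0

A tropical monomial a ⊗ x^⊗i evaluates to a + i · x. Evaluating each term at x = -2:
  Term 0 contributes 0 + 0 · -2 = 0
  Term 1 contributes 3 + 1 · -2 = 1
  Term 2 contributes 8 + 2 · -2 = 4
  Term 3 contributes 8 + 3 · -2 = 2
p(-2) = ⊕ of these = min[0, 1, 4, 2] = 0.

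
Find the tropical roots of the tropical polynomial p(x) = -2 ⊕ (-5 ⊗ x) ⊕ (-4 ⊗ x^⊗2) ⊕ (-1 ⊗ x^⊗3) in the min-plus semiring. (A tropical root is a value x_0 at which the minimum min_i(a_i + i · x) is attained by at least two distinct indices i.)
Roots: {-3, -1, 3}

Each tropical root is a break point of the lower envelope of the lines y = a_i + i · x (there are 4 lines, with slopes 0, 1, ..., 3). Only the lines that attain the minimum somewhere contribute to roots; other lines are dominated. Here the surviving (envelope) indices are i = 3, i = 2, i = 1, i = 0.
Intersections between consecutive envelope lines give the roots: for adjacent envelope indices i < j the intersection is x = (a_i − a_j) / (j − i). Reading off the sorted break points: {-3, -1, 3}.
Verification: at each break x_0, at least two indices attain the minimum of min_i(a_i + i · x_0).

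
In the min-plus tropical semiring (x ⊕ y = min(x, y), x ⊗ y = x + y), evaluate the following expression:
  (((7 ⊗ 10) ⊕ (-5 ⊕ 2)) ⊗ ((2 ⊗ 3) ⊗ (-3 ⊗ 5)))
(((7 ⊗ 10) ⊕ (-5 ⊕ 2)) ⊗ ((2 ⊗ 3) ⊗ (-3 ⊗ 5))) = 2

Expand innermost to outermost. Recall ⊕ takes the minimum of its arguments and ⊗ takes their sum. Working out the expression (((7 ⊗ 10) ⊕ (-5 ⊕ 2)) ⊗ ((2 ⊗ 3) ⊗ (-3 ⊗ 5))) gives 2.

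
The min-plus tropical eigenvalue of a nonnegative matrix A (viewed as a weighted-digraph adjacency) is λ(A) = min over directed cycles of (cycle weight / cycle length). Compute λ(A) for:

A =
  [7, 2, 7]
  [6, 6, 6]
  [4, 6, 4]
λ(A) = 4

Enumerate directed cycles and compute their means (weight / length). Sample:
  cycle 0 → 0: weight = 7, length = 1, mean = 7/1 ≈ 7.000
  cycle 1 → 1: weight = 6, length = 1, mean = 6/1 ≈ 6.000
  cycle 2 → 2: weight = 4, length = 1, mean = 4/1 ≈ 4.000
  cycle 0 → 1 → 0: weight = 8, length = 2, mean = 8/2 ≈ 4.000
  cycle 0 → 2 → 0: weight = 11, length = 2, mean = 11/2 ≈ 5.500
  cycle 1 → 0 → 1: weight = 8, length = 2, mean = 8/2 ≈ 4.000
Minimum mean = 4.000, attained e.g. along the cycle 2 → 2 with weight 4 and length 1. So λ(A) = 4/1 = 4.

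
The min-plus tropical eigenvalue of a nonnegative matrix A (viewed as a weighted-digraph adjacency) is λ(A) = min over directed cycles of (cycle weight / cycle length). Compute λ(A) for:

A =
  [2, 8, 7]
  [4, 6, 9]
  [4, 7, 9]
λ(A) = 2

Enumerate directed cycles and compute their means (weight / length). Sample:
  cycle 0 → 0: weight = 2, length = 1, mean = 2/1 ≈ 2.000
  cycle 1 → 1: weight = 6, length = 1, mean = 6/1 ≈ 6.000
  cycle 2 → 2: weight = 9, length = 1, mean = 9/1 ≈ 9.000
  cycle 0 → 1 → 0: weight = 12, length = 2, mean = 12/2 ≈ 6.000
  cycle 0 → 2 → 0: weight = 11, length = 2, mean = 11/2 ≈ 5.500
  cycle 1 → 0 → 1: weight = 12, length = 2, mean = 12/2 ≈ 6.000
Minimum mean = 2.000, attained e.g. along the cycle 0 → 0 with weight 2 and length 1. So λ(A) = 2/1 = 2.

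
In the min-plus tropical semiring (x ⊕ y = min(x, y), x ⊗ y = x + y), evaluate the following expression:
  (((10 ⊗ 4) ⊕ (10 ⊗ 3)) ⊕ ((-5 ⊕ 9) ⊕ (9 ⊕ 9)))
(((10 ⊗ 4) ⊕ (10 ⊗ 3)) ⊕ ((-5 ⊕ 9) ⊕ (9 ⊕ 9))) = -5

Expand innermost to outermost. Recall ⊕ takes the minimum of its arguments and ⊗ takes their sum. Working out the expression (((10 ⊗ 4) ⊕ (10 ⊗ 3)) ⊕ ((-5 ⊕ 9) ⊕ (9 ⊕ 9))) gives -5.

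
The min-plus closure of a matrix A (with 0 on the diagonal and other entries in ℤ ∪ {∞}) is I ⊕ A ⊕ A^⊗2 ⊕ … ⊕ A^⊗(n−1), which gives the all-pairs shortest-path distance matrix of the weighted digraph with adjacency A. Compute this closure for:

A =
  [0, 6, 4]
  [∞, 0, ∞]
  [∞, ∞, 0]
Closure =
  [0, 6, 4]
  [∞, 0, ∞]
  [∞, ∞, 0]

This is the Floyd-Warshall all-pairs shortest-path computation. For each intermediate vertex k = 0, 1, …, 2, update dist[i][j] ← min(dist[i][j], dist[i][k] + dist[k][j]). The final matrix gives, for each (i, j), the minimum total weight of any directed path from i to j (possibly empty when i = j).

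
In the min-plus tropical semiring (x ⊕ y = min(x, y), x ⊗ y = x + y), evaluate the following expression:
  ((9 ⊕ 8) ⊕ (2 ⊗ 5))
((9 ⊕ 8) ⊕ (2 ⊗ 5)) = 7

Expand innermost to outermost. Recall ⊕ takes the minimum of its arguments and ⊗ takes their sum. Working out the expression ((9 ⊕ 8) ⊕ (2 ⊗ 5)) gives 7.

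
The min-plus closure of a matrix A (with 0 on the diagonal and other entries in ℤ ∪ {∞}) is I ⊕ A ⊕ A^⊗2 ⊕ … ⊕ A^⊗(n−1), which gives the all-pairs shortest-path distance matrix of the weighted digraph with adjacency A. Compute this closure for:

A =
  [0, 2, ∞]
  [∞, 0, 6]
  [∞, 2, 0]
Closure =
  [0, 2, 8]
  [∞, 0, 6]
  [∞, 2, 0]

This is the Floyd-Warshall all-pairs shortest-path computation. For each intermediate vertex k = 0, 1, …, 2, update dist[i][j] ← min(dist[i][j], dist[i][k] + dist[k][j]). The final matrix gives, for each (i, j), the minimum total weight of any directed path from i to j (possibly empty when i = j).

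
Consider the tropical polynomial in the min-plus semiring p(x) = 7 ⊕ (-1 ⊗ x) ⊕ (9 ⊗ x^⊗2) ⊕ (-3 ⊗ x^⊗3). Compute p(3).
p(3) = 2

A tropical monomial a ⊗ x^⊗i evaluates to a + i · x. Evaluating each term at x = 3:
  Term 0 contributes 7 + 0 · 3 = 7
  Term 1 contributes -1 + 1 · 3 = 2
  Term 2 contributes 9 + 2 · 3 = 15
  Term 3 contributes -3 + 3 · 3 = 6
p(3) = ⊕ of these = min[7, 2, 15, 6] = 2.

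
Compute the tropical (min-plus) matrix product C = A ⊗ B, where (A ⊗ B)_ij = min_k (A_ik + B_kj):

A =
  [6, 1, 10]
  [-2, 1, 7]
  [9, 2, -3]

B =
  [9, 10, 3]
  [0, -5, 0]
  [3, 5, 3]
A ⊗ B =
  [1, -4, 1]
  [1, -4, 1]
  [0, -3, 0]

Apply the min-plus product entry-by-entry:
  C[0][0] = min over k of (A[0][0] + B[0][0] = 6 + 9 = 15, A[0][1] + B[1][0] = 1 + 0 = 1, A[0][2] + B[2][0] = 10 + 3 = 13) = 1 (attained at k = 1)
  C[0][1] = min over k of (A[0][0] + B[0][1] = 6 + 10 = 16, A[0][1] + B[1][1] = 1 + -5 = -4, A[0][2] + B[2][1] = 10 + 5 = 15) = -4 (attained at k = 1)
  C[0][2] = min over k of (A[0][0] + B[0][2] = 6 + 3 = 9, A[0][1] + B[1][2] = 1 + 0 = 1, A[0][2] + B[2][2] = 10 + 3 = 13) = 1 (attained at k = 1)
  C[1][0] = min over k of (A[1][0] + B[0][0] = -2 + 9 = 7, A[1][1] + B[1][0] = 1 + 0 = 1, A[1][2] + B[2][0] = 7 + 3 = 10) = 1 (attained at k = 1)
  C[1][1] = min over k of (A[1][0] + B[0][1] = -2 + 10 = 8, A[1][1] + B[1][1] = 1 + -5 = -4, A[1][2] + B[2][1] = 7 + 5 = 12) = -4 (attained at k = 1)
  C[1][2] = min over k of (A[1][0] + B[0][2] = -2 + 3 = 1, A[1][1] + B[1][2] = 1 + 0 = 1, A[1][2] + B[2][2] = 7 + 3 = 10) = 1 (attained at k = 0)
  C[2][0] = min over k of (A[2][0] + B[0][0] = 9 + 9 = 18, A[2][1] + B[1][0] = 2 + 0 = 2, A[2][2] + B[2][0] = -3 + 3 = 0) = 0 (attained at k = 2)
  C[2][1] = min over k of (A[2][0] + B[0][1] = 9 + 10 = 19, A[2][1] + B[1][1] = 2 + -5 = -3, A[2][2] + B[2][1] = -3 + 5 = 2) = -3 (attained at k = 1)
  C[2][2] = min over k of (A[2][0] + B[0][2] = 9 + 3 = 12, A[2][1] + B[1][2] = 2 + 0 = 2, A[2][2] + B[2][2] = -3 + 3 = 0) = 0 (attained at k = 2)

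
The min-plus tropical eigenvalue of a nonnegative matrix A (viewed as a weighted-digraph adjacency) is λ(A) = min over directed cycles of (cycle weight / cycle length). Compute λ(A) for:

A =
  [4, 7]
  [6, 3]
λ(A) = 3

Enumerate directed cycles and compute their means (weight / length). Sample:
  cycle 0 → 0: weight = 4, length = 1, mean = 4/1 ≈ 4.000
  cycle 1 → 1: weight = 3, length = 1, mean = 3/1 ≈ 3.000
  cycle 0 → 1 → 0: weight = 13, length = 2, mean = 13/2 ≈ 6.500
  cycle 1 → 0 → 1: weight = 13, length = 2, mean = 13/2 ≈ 6.500
Minimum mean = 3.000, attained e.g. along the cycle 1 → 1 with weight 3 and length 1. So λ(A) = 3/1 = 3.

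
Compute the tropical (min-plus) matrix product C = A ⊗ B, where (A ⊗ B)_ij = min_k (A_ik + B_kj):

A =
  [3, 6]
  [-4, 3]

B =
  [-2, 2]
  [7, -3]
A ⊗ B =
  [1, 3]
  [-6, -2]

Apply the min-plus product entry-by-entry:
  C[0][0] = min over k of (A[0][0] + B[0][0] = 3 + -2 = 1, A[0][1] + B[1][0] = 6 + 7 = 13) = 1 (attained at k = 0)
  C[0][1] = min over k of (A[0][0] + B[0][1] = 3 + 2 = 5, A[0][1] + B[1][1] = 6 + -3 = 3) = 3 (attained at k = 1)
  C[1][0] = min over k of (A[1][0] + B[0][0] = -4 + -2 = -6, A[1][1] + B[1][0] = 3 + 7 = 10) = -6 (attained at k = 0)
  C[1][1] = min over k of (A[1][0] + B[0][1] = -4 + 2 = -2, A[1][1] + B[1][1] = 3 + -3 = 0) = -2 (attained at k = 0)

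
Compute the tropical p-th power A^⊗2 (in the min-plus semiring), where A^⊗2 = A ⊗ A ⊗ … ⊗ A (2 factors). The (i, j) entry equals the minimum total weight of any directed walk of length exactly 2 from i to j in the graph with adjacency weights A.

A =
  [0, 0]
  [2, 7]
A^⊗2 =
  [0, 0]
  [2, 2]

Each entry (A^⊗2)_ij equals the minimum over all length-2 walks i = v_0 → v_1 → … → v_2 = j of Σ_t A[v_t][v_{t+1}]. For example, for (i, j) = (0, 1) we minimise over 2 possible intermediate vertex sequences; the minimum is 0, attained along the walk 0 → 0 → 1.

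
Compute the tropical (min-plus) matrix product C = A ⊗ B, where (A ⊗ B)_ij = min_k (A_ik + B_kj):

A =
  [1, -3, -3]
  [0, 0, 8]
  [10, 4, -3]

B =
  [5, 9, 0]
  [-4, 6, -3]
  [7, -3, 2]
A ⊗ B =
  [-7, -6, -6]
  [-4, 5, -3]
  [0, -6, -1]

Apply the min-plus product entry-by-entry:
  C[0][0] = min over k of (A[0][0] + B[0][0] = 1 + 5 = 6, A[0][1] + B[1][0] = -3 + -4 = -7, A[0][2] + B[2][0] = -3 + 7 = 4) = -7 (attained at k = 1)
  C[0][1] = min over k of (A[0][0] + B[0][1] = 1 + 9 = 10, A[0][1] + B[1][1] = -3 + 6 = 3, A[0][2] + B[2][1] = -3 + -3 = -6) = -6 (attained at k = 2)
  C[0][2] = min over k of (A[0][0] + B[0][2] = 1 + 0 = 1, A[0][1] + B[1][2] = -3 + -3 = -6, A[0][2] + B[2][2] = -3 + 2 = -1) = -6 (attained at k = 1)
  C[1][0] = min over k of (A[1][0] + B[0][0] = 0 + 5 = 5, A[1][1] + B[1][0] = 0 + -4 = -4, A[1][2] + B[2][0] = 8 + 7 = 15) = -4 (attained at k = 1)
  C[1][1] = min over k of (A[1][0] + B[0][1] = 0 + 9 = 9, A[1][1] + B[1][1] = 0 + 6 = 6, A[1][2] + B[2][1] = 8 + -3 = 5) = 5 (attained at k = 2)
  C[1][2] = min over k of (A[1][0] + B[0][2] = 0 + 0 = 0, A[1][1] + B[1][2] = 0 + -3 = -3, A[1][2] + B[2][2] = 8 + 2 = 10) = -3 (attained at k = 1)
  C[2][0] = min over k of (A[2][0] + B[0][0] = 10 + 5 = 15, A[2][1] + B[1][0] = 4 + -4 = 0, A[2][2] + B[2][0] = -3 + 7 = 4) = 0 (attained at k = 1)
  C[2][1] = min over k of (A[2][0] + B[0][1] = 10 + 9 = 19, A[2][1] + B[1][1] = 4 + 6 = 10, A[2][2] + B[2][1] = -3 + -3 = -6) = -6 (attained at k = 2)
  C[2][2] = min over k of (A[2][0] + B[0][2] = 10 + 0 = 10, A[2][1] + B[1][2] = 4 + -3 = 1, A[2][2] + B[2][2] = -3 + 2 = -1) = -1 (attained at k = 2)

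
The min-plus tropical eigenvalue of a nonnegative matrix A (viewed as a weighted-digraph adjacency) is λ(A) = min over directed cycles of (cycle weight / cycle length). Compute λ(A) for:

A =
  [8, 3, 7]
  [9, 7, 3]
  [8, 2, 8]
λ(A) = 5/2

Enumerate directed cycles and compute their means (weight / length). Sample:
  cycle 0 → 0: weight = 8, length = 1, mean = 8/1 ≈ 8.000
  cycle 1 → 1: weight = 7, length = 1, mean = 7/1 ≈ 7.000
  cycle 2 → 2: weight = 8, length = 1, mean = 8/1 ≈ 8.000
  cycle 0 → 1 → 0: weight = 12, length = 2, mean = 12/2 ≈ 6.000
  cycle 0 → 2 → 0: weight = 15, length = 2, mean = 15/2 ≈ 7.500
  cycle 1 → 0 → 1: weight = 12, length = 2, mean = 12/2 ≈ 6.000
Minimum mean = 2.500, attained e.g. along the cycle 1 → 2 → 1 with weight 5 and length 2. So λ(A) = 5/2 = 5/2.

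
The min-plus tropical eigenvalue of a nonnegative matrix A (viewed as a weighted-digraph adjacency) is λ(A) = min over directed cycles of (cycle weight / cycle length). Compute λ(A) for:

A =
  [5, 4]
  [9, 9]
λ(A) = 5

Enumerate directed cycles and compute their means (weight / length). Sample:
  cycle 0 → 0: weight = 5, length = 1, mean = 5/1 ≈ 5.000
  cycle 1 → 1: weight = 9, length = 1, mean = 9/1 ≈ 9.000
  cycle 0 → 1 → 0: weight = 13, length = 2, mean = 13/2 ≈ 6.500
  cycle 1 → 0 → 1: weight = 13, length = 2, mean = 13/2 ≈ 6.500
Minimum mean = 5.000, attained e.g. along the cycle 0 → 0 with weight 5 and length 1. So λ(A) = 5/1 = 5.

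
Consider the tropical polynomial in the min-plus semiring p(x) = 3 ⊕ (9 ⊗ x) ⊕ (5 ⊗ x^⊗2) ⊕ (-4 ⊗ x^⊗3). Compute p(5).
p(5) = 3

A tropical monomial a ⊗ x^⊗i evaluates to a + i · x. Evaluating each term at x = 5:
  Term 0 contributes 3 + 0 · 5 = 3
  Term 1 contributes 9 + 1 · 5 = 14
  Term 2 contributes 5 + 2 · 5 = 15
  Term 3 contributes -4 + 3 · 5 = 11
p(5) = ⊕ of these = min[3, 14, 15, 11] = 3.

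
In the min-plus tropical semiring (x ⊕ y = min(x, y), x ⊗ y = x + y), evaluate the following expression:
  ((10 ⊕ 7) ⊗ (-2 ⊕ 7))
((10 ⊕ 7) ⊗ (-2 ⊕ 7)) = 5

Expand innermost to outermost. Recall ⊕ takes the minimum of its arguments and ⊗ takes their sum. Working out the expression ((10 ⊕ 7) ⊗ (-2 ⊕ 7)) gives 5.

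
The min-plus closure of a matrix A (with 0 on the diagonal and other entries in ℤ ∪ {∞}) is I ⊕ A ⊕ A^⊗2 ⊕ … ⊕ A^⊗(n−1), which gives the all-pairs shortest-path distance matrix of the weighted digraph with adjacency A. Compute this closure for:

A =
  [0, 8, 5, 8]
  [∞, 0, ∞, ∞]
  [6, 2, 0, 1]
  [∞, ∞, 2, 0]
Closure =
  [0, 7, 5, 6]
  [∞, 0, ∞, ∞]
  [6, 2, 0, 1]
  [8, 4, 2, 0]

This is the Floyd-Warshall all-pairs shortest-path computation. For each intermediate vertex k = 0, 1, …, 3, update dist[i][j] ← min(dist[i][j], dist[i][k] + dist[k][j]). The final matrix gives, for each (i, j), the minimum total weight of any directed path from i to j (possibly empty when i = j).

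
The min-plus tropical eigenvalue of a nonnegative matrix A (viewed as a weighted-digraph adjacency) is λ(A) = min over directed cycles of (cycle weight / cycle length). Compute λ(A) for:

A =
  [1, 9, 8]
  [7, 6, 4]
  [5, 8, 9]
λ(A) = 1

Enumerate directed cycles and compute their means (weight / length). Sample:
  cycle 0 → 0: weight = 1, length = 1, mean = 1/1 ≈ 1.000
  cycle 1 → 1: weight = 6, length = 1, mean = 6/1 ≈ 6.000
  cycle 2 → 2: weight = 9, length = 1, mean = 9/1 ≈ 9.000
  cycle 0 → 1 → 0: weight = 16, length = 2, mean = 16/2 ≈ 8.000
  cycle 0 → 2 → 0: weight = 13, length = 2, mean = 13/2 ≈ 6.500
  cycle 1 → 0 → 1: weight = 16, length = 2, mean = 16/2 ≈ 8.000
Minimum mean = 1.000, attained e.g. along the cycle 0 → 0 with weight 1 and length 1. So λ(A) = 1/1 = 1.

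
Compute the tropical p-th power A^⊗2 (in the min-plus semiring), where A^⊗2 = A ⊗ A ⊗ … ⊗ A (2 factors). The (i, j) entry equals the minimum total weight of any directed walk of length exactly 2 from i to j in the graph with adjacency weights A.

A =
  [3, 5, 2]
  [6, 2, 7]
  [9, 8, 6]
A^⊗2 =
  [6, 7, 5]
  [8, 4, 8]
  [12, 10, 11]

Each entry (A^⊗2)_ij equals the minimum over all length-2 walks i = v_0 → v_1 → … → v_2 = j of Σ_t A[v_t][v_{t+1}]. For example, for (i, j) = (0, 2) we minimise over 3 possible intermediate vertex sequences; the minimum is 5, attained along the walk 0 → 0 → 2.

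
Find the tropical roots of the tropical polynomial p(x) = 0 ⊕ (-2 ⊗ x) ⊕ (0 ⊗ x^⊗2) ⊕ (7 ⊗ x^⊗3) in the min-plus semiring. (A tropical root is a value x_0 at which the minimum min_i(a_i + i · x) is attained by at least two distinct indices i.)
Roots: {-7, -2, 2}

Each tropical root is a break point of the lower envelope of the lines y = a_i + i · x (there are 4 lines, with slopes 0, 1, ..., 3). Only the lines that attain the minimum somewhere contribute to roots; other lines are dominated. Here the surviving (envelope) indices are i = 3, i = 2, i = 1, i = 0.
Intersections between consecutive envelope lines give the roots: for adjacent envelope indices i < j the intersection is x = (a_i − a_j) / (j − i). Reading off the sorted break points: {-7, -2, 2}.
Verification: at each break x_0, at least two indices attain the minimum of min_i(a_i + i · x_0).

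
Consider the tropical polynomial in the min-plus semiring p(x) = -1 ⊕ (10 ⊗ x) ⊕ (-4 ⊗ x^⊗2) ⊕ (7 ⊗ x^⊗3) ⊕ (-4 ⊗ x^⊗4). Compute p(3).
p(3) = -1

A tropical monomial a ⊗ x^⊗i evaluates to a + i · x. Evaluating each term at x = 3:
  Term 0 contributes -1 + 0 · 3 = -1
  Term 1 contributes 10 + 1 · 3 = 13
  Term 2 contributes -4 + 2 · 3 = 2
  Term 3 contributes 7 + 3 · 3 = 16
  Term 4 contributes -4 + 4 · 3 = 8
p(3) = ⊕ of these = min[-1, 13, 2, 16, 8] = -1.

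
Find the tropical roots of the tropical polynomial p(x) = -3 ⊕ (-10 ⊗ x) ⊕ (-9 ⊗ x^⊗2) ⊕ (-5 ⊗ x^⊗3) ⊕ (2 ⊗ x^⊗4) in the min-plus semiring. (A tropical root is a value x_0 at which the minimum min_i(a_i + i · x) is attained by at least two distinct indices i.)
Roots: {-7, -4, -1, 7}

Each tropical root is a break point of the lower envelope of the lines y = a_i + i · x (there are 5 lines, with slopes 0, 1, ..., 4). Only the lines that attain the minimum somewhere contribute to roots; other lines are dominated. Here the surviving (envelope) indices are i = 4, i = 3, i = 2, i = 1, i = 0.
Intersections between consecutive envelope lines give the roots: for adjacent envelope indices i < j the intersection is x = (a_i − a_j) / (j − i). Reading off the sorted break points: {-7, -4, -1, 7}.
Verification: at each break x_0, at least two indices attain the minimum of min_i(a_i + i · x_0).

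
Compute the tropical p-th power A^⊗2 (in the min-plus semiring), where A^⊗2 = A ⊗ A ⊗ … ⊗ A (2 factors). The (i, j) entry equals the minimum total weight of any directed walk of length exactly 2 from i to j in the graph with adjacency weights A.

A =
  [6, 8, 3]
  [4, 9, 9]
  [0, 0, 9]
A^⊗2 =
  [3, 3, 9]
  [9, 9, 7]
  [4, 8, 3]

Each entry (A^⊗2)_ij equals the minimum over all length-2 walks i = v_0 → v_1 → … → v_2 = j of Σ_t A[v_t][v_{t+1}]. For example, for (i, j) = (0, 2) we minimise over 3 possible intermediate vertex sequences; the minimum is 9, attained along the walk 0 → 0 → 2.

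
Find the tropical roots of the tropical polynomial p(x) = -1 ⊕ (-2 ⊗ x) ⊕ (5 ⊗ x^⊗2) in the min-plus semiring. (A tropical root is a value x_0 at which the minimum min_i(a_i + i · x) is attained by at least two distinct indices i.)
Roots: {-7, 1}

Each tropical root is a break point of the lower envelope of the lines y = a_i + i · x (there are 3 lines, with slopes 0, 1, ..., 2). Only the lines that attain the minimum somewhere contribute to roots; other lines are dominated. Here the surviving (envelope) indices are i = 2, i = 1, i = 0.
Intersections between consecutive envelope lines give the roots: for adjacent envelope indices i < j the intersection is x = (a_i − a_j) / (j − i). Reading off the sorted break points: {-7, 1}.
Verification: at each break x_0, at least two indices attain the minimum of min_i(a_i + i · x_0).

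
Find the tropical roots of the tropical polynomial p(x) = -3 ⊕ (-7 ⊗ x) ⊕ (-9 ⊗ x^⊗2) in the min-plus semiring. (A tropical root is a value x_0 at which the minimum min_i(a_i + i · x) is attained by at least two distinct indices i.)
Roots: {2, 4}

Each tropical root is a break point of the lower envelope of the lines y = a_i + i · x (there are 3 lines, with slopes 0, 1, ..., 2). Only the lines that attain the minimum somewhere contribute to roots; other lines are dominated. Here the surviving (envelope) indices are i = 2, i = 1, i = 0.
Intersections between consecutive envelope lines give the roots: for adjacent envelope indices i < j the intersection is x = (a_i − a_j) / (j − i). Reading off the sorted break points: {2, 4}.
Verification: at each break x_0, at least two indices attain the minimum of min_i(a_i + i · x_0).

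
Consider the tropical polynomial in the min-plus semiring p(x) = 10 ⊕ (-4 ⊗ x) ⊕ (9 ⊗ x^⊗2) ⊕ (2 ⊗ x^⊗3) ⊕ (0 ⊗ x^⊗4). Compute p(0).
p(0) = -4

A tropical monomial a ⊗ x^⊗i evaluates to a + i · x. Evaluating each term at x = 0:
  Term 0 contributes 10 + 0 · 0 = 10
  Term 1 contributes -4 + 1 · 0 = -4
  Term 2 contributes 9 + 2 · 0 = 9
  Term 3 contributes 2 + 3 · 0 = 2
  Term 4 contributes 0 + 4 · 0 = 0
p(0) = ⊕ of these = min[10, -4, 9, 2, 0] = -4.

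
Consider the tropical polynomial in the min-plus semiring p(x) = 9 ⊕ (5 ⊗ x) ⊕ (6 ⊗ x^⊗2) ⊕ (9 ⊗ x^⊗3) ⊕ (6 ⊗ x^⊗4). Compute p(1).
p(1) = 6

A tropical monomial a ⊗ x^⊗i evaluates to a + i · x. Evaluating each term at x = 1:
  Term 0 contributes 9 + 0 · 1 = 9
  Term 1 contributes 5 + 1 · 1 = 6
  Term 2 contributes 6 + 2 · 1 = 8
  Term 3 contributes 9 + 3 · 1 = 12
  Term 4 contributes 6 + 4 · 1 = 10
p(1) = ⊕ of these = min[9, 6, 8, 12, 10] = 6.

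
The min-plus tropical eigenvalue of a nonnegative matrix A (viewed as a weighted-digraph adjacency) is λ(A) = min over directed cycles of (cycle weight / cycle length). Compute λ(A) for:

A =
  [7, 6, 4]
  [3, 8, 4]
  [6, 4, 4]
λ(A) = 11/3

Enumerate directed cycles and compute their means (weight / length). Sample:
  cycle 0 → 0: weight = 7, length = 1, mean = 7/1 ≈ 7.000
  cycle 1 → 1: weight = 8, length = 1, mean = 8/1 ≈ 8.000
  cycle 2 → 2: weight = 4, length = 1, mean = 4/1 ≈ 4.000
  cycle 0 → 1 → 0: weight = 9, length = 2, mean = 9/2 ≈ 4.500
  cycle 0 → 2 → 0: weight = 10, length = 2, mean = 10/2 ≈ 5.000
  cycle 1 → 0 → 1: weight = 9, length = 2, mean = 9/2 ≈ 4.500
Minimum mean = 3.667, attained e.g. along the cycle 0 → 2 → 1 → 0 with weight 11 and length 3. So λ(A) = 11/3 = 11/3.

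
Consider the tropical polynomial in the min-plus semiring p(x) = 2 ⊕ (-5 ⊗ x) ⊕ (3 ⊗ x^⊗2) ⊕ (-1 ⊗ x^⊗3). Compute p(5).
p(5) = 0

A tropical monomial a ⊗ x^⊗i evaluates to a + i · x. Evaluating each term at x = 5:
  Term 0 contributes 2 + 0 · 5 = 2
  Term 1 contributes -5 + 1 · 5 = 0
  Term 2 contributes 3 + 2 · 5 = 13
  Term 3 contributes -1 + 3 · 5 = 14
p(5) = ⊕ of these = min[2, 0, 13, 14] = 0.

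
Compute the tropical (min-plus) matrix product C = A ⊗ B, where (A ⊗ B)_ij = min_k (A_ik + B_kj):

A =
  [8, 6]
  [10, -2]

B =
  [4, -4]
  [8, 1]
A ⊗ B =
  [12, 4]
  [6, -1]

Apply the min-plus product entry-by-entry:
  C[0][0] = min over k of (A[0][0] + B[0][0] = 8 + 4 = 12, A[0][1] + B[1][0] = 6 + 8 = 14) = 12 (attained at k = 0)
  C[0][1] = min over k of (A[0][0] + B[0][1] = 8 + -4 = 4, A[0][1] + B[1][1] = 6 + 1 = 7) = 4 (attained at k = 0)
  C[1][0] = min over k of (A[1][0] + B[0][0] = 10 + 4 = 14, A[1][1] + B[1][0] = -2 + 8 = 6) = 6 (attained at k = 1)
  C[1][1] = min over k of (A[1][0] + B[0][1] = 10 + -4 = 6, A[1][1] + B[1][1] = -2 + 1 = -1) = -1 (attained at k = 1)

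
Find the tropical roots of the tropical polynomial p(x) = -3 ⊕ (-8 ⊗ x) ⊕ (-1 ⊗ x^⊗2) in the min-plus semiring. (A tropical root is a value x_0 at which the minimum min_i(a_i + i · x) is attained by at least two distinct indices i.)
Roots: {-7, 5}

Each tropical root is a break point of the lower envelope of the lines y = a_i + i · x (there are 3 lines, with slopes 0, 1, ..., 2). Only the lines that attain the minimum somewhere contribute to roots; other lines are dominated. Here the surviving (envelope) indices are i = 2, i = 1, i = 0.
Intersections between consecutive envelope lines give the roots: for adjacent envelope indices i < j the intersection is x = (a_i − a_j) / (j − i). Reading off the sorted break points: {-7, 5}.
Verification: at each break x_0, at least two indices attain the minimum of min_i(a_i + i · x_0).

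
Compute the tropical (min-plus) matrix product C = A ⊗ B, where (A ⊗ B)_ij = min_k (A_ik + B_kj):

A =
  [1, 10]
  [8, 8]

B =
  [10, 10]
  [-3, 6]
A ⊗ B =
  [7, 11]
  [5, 14]

Apply the min-plus product entry-by-entry:
  C[0][0] = min over k of (A[0][0] + B[0][0] = 1 + 10 = 11, A[0][1] + B[1][0] = 10 + -3 = 7) = 7 (attained at k = 1)
  C[0][1] = min over k of (A[0][0] + B[0][1] = 1 + 10 = 11, A[0][1] + B[1][1] = 10 + 6 = 16) = 11 (attained at k = 0)
  C[1][0] = min over k of (A[1][0] + B[0][0] = 8 + 10 = 18, A[1][1] + B[1][0] = 8 + -3 = 5) = 5 (attained at k = 1)
  C[1][1] = min over k of (A[1][0] + B[0][1] = 8 + 10 = 18, A[1][1] + B[1][1] = 8 + 6 = 14) = 14 (attained at k = 1)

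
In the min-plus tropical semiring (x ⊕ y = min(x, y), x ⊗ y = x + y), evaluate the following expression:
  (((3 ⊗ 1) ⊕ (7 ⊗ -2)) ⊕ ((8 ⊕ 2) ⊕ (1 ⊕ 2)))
(((3 ⊗ 1) ⊕ (7 ⊗ -2)) ⊕ ((8 ⊕ 2) ⊕ (1 ⊕ 2))) = 1

Expand innermost to outermost. Recall ⊕ takes the minimum of its arguments and ⊗ takes their sum. Working out the expression (((3 ⊗ 1) ⊕ (7 ⊗ -2)) ⊕ ((8 ⊕ 2) ⊕ (1 ⊕ 2))) gives 1.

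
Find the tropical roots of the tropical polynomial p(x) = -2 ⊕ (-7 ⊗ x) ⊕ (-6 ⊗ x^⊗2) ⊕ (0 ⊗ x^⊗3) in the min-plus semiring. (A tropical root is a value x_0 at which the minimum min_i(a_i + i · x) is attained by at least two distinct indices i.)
Roots: {-6, -1, 5}

Each tropical root is a break point of the lower envelope of the lines y = a_i + i · x (there are 4 lines, with slopes 0, 1, ..., 3). Only the lines that attain the minimum somewhere contribute to roots; other lines are dominated. Here the surviving (envelope) indices are i = 3, i = 2, i = 1, i = 0.
Intersections between consecutive envelope lines give the roots: for adjacent envelope indices i < j the intersection is x = (a_i − a_j) / (j − i). Reading off the sorted break points: {-6, -1, 5}.
Verification: at each break x_0, at least two indices attain the minimum of min_i(a_i + i · x_0).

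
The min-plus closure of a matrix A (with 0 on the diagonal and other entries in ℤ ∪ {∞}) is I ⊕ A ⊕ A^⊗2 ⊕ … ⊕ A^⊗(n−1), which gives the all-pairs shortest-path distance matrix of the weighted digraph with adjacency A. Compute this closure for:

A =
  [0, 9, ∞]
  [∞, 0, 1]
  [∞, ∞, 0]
Closure =
  [0, 9, 10]
  [∞, 0, 1]
  [∞, ∞, 0]

This is the Floyd-Warshall all-pairs shortest-path computation. For each intermediate vertex k = 0, 1, …, 2, update dist[i][j] ← min(dist[i][j], dist[i][k] + dist[k][j]). The final matrix gives, for each (i, j), the minimum total weight of any directed path from i to j (possibly empty when i = j).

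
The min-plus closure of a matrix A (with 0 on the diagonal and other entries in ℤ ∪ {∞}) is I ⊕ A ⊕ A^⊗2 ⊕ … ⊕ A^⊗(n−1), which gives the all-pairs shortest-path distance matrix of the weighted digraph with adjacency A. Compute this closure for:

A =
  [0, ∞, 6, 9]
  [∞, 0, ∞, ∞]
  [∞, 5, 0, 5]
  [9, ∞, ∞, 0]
Closure =
  [0, 11, 6, 9]
  [∞, 0, ∞, ∞]
  [14, 5, 0, 5]
  [9, 20, 15, 0]

This is the Floyd-Warshall all-pairs shortest-path computation. For each intermediate vertex k = 0, 1, …, 3, update dist[i][j] ← min(dist[i][j], dist[i][k] + dist[k][j]). The final matrix gives, for each (i, j), the minimum total weight of any directed path from i to j (possibly empty when i = j).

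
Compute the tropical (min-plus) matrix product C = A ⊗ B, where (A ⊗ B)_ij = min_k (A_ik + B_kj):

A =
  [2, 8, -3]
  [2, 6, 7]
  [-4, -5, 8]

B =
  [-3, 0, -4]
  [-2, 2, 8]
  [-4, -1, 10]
A ⊗ B =
  [-7, -4, -2]
  [-1, 2, -2]
  [-7, -4, -8]

Apply the min-plus product entry-by-entry:
  C[0][0] = min over k of (A[0][0] + B[0][0] = 2 + -3 = -1, A[0][1] + B[1][0] = 8 + -2 = 6, A[0][2] + B[2][0] = -3 + -4 = -7) = -7 (attained at k = 2)
  C[0][1] = min over k of (A[0][0] + B[0][1] = 2 + 0 = 2, A[0][1] + B[1][1] = 8 + 2 = 10, A[0][2] + B[2][1] = -3 + -1 = -4) = -4 (attained at k = 2)
  C[0][2] = min over k of (A[0][0] + B[0][2] = 2 + -4 = -2, A[0][1] + B[1][2] = 8 + 8 = 16, A[0][2] + B[2][2] = -3 + 10 = 7) = -2 (attained at k = 0)
  C[1][0] = min over k of (A[1][0] + B[0][0] = 2 + -3 = -1, A[1][1] + B[1][0] = 6 + -2 = 4, A[1][2] + B[2][0] = 7 + -4 = 3) = -1 (attained at k = 0)
  C[1][1] = min over k of (A[1][0] + B[0][1] = 2 + 0 = 2, A[1][1] + B[1][1] = 6 + 2 = 8, A[1][2] + B[2][1] = 7 + -1 = 6) = 2 (attained at k = 0)
  C[1][2] = min over k of (A[1][0] + B[0][2] = 2 + -4 = -2, A[1][1] + B[1][2] = 6 + 8 = 14, A[1][2] + B[2][2] = 7 + 10 = 17) = -2 (attained at k = 0)
  C[2][0] = min over k of (A[2][0] + B[0][0] = -4 + -3 = -7, A[2][1] + B[1][0] = -5 + -2 = -7, A[2][2] + B[2][0] = 8 + -4 = 4) = -7 (attained at k = 0)
  C[2][1] = min over k of (A[2][0] + B[0][1] = -4 + 0 = -4, A[2][1] + B[1][1] = -5 + 2 = -3, A[2][2] + B[2][1] = 8 + -1 = 7) = -4 (attained at k = 0)
  C[2][2] = min over k of (A[2][0] + B[0][2] = -4 + -4 = -8, A[2][1] + B[1][2] = -5 + 8 = 3, A[2][2] + B[2][2] = 8 + 10 = 18) = -8 (attained at k = 0)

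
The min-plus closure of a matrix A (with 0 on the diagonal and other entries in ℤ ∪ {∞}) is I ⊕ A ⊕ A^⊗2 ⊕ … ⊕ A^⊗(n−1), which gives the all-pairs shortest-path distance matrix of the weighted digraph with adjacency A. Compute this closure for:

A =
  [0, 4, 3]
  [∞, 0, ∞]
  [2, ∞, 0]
Closure =
  [0, 4, 3]
  [∞, 0, ∞]
  [2, 6, 0]

This is the Floyd-Warshall all-pairs shortest-path computation. For each intermediate vertex k = 0, 1, …, 2, update dist[i][j] ← min(dist[i][j], dist[i][k] + dist[k][j]). The final matrix gives, for each (i, j), the minimum total weight of any directed path from i to j (possibly empty when i = j).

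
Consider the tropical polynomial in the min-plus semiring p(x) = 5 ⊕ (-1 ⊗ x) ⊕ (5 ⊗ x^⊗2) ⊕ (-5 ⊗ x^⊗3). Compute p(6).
p(6) = 5

A tropical monomial a ⊗ x^⊗i evaluates to a + i · x. Evaluating each term at x = 6:
  Term 0 contributes 5 + 0 · 6 = 5
  Term 1 contributes -1 + 1 · 6 = 5
  Term 2 contributes 5 + 2 · 6 = 17
  Term 3 contributes -5 + 3 · 6 = 13
p(6) = ⊕ of these = min[5, 5, 17, 13] = 5.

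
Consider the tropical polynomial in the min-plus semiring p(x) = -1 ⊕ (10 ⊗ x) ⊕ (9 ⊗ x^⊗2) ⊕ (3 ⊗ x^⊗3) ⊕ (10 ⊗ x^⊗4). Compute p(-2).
p(-2) = -3

A tropical monomial a ⊗ x^⊗i evaluates to a + i · x. Evaluating each term at x = -2:
  Term 0 contributes -1 + 0 · -2 = -1
  Term 1 contributes 10 + 1 · -2 = 8
  Term 2 contributes 9 + 2 · -2 = 5
  Term 3 contributes 3 + 3 · -2 = -3
  Term 4 contributes 10 + 4 · -2 = 2
p(-2) = ⊕ of these = min[-1, 8, 5, -3, 2] = -3.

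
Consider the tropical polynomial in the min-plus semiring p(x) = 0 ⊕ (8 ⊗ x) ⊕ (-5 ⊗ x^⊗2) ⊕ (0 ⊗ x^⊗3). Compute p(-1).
p(-1) = -7

A tropical monomial a ⊗ x^⊗i evaluates to a + i · x. Evaluating each term at x = -1:
  Term 0 contributes 0 + 0 · -1 = 0
  Term 1 contributes 8 + 1 · -1 = 7
  Term 2 contributes -5 + 2 · -1 = -7
  Term 3 contributes 0 + 3 · -1 = -3
p(-1) = ⊕ of these = min[0, 7, -7, -3] = -7.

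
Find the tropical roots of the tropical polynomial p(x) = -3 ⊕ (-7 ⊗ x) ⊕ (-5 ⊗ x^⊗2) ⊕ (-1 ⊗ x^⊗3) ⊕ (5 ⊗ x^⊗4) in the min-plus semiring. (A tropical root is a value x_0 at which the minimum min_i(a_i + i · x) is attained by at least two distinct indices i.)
Roots: {-6, -4, -2, 4}

Each tropical root is a break point of the lower envelope of the lines y = a_i + i · x (there are 5 lines, with slopes 0, 1, ..., 4). Only the lines that attain the minimum somewhere contribute to roots; other lines are dominated. Here the surviving (envelope) indices are i = 4, i = 3, i = 2, i = 1, i = 0.
Intersections between consecutive envelope lines give the roots: for adjacent envelope indices i < j the intersection is x = (a_i − a_j) / (j − i). Reading off the sorted break points: {-6, -4, -2, 4}.
Verification: at each break x_0, at least two indices attain the minimum of min_i(a_i + i · x_0).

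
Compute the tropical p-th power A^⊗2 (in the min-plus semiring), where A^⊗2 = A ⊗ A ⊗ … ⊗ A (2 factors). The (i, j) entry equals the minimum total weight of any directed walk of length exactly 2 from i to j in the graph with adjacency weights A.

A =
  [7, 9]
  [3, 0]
A^⊗2 =
  [12, 9]
  [3, 0]

Each entry (A^⊗2)_ij equals the minimum over all length-2 walks i = v_0 → v_1 → … → v_2 = j of Σ_t A[v_t][v_{t+1}]. For example, for (i, j) = (0, 1) we minimise over 2 possible intermediate vertex sequences; the minimum is 9, attained along the walk 0 → 1 → 1.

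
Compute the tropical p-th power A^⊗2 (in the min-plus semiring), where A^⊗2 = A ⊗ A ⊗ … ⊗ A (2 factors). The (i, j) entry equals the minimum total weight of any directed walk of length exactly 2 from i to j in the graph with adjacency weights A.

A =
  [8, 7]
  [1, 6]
A^⊗2 =
  [8, 13]
  [7, 8]

Each entry (A^⊗2)_ij equals the minimum over all length-2 walks i = v_0 → v_1 → … → v_2 = j of Σ_t A[v_t][v_{t+1}]. For example, for (i, j) = (0, 1) we minimise over 2 possible intermediate vertex sequences; the minimum is 13, attained along the walk 0 → 1 → 1.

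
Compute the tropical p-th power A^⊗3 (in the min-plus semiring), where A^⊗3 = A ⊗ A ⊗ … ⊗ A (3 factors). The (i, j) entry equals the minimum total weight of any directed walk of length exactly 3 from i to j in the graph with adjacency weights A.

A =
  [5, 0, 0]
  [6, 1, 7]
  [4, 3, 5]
A^⊗3 =
  [7, 2, 4]
  [8, 3, 7]
  [8, 5, 9]

Each entry (A^⊗3)_ij equals the minimum over all length-3 walks i = v_0 → v_1 → … → v_3 = j of Σ_t A[v_t][v_{t+1}]. For example, for (i, j) = (0, 2) we minimise over 9 possible intermediate vertex sequences; the minimum is 4, attained along the walk 0 → 2 → 0 → 2.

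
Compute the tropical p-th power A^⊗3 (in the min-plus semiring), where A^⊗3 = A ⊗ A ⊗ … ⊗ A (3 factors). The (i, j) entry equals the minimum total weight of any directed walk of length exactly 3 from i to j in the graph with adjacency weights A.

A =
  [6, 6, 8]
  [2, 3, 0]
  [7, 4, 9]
A^⊗3 =
  [11, 10, 9]
  [6, 7, 4]
  [9, 8, 7]

Each entry (A^⊗3)_ij equals the minimum over all length-3 walks i = v_0 → v_1 → … → v_3 = j of Σ_t A[v_t][v_{t+1}]. For example, for (i, j) = (0, 2) we minimise over 9 possible intermediate vertex sequences; the minimum is 9, attained along the walk 0 → 1 → 1 → 2.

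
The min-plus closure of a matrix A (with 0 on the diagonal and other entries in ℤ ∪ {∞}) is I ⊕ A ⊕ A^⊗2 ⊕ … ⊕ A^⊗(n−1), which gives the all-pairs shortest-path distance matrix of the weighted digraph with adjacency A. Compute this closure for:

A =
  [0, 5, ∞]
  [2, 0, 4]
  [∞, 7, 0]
Closure =
  [0, 5, 9]
  [2, 0, 4]
  [9, 7, 0]

This is the Floyd-Warshall all-pairs shortest-path computation. For each intermediate vertex k = 0, 1, …, 2, update dist[i][j] ← min(dist[i][j], dist[i][k] + dist[k][j]). The final matrix gives, for each (i, j), the minimum total weight of any directed path from i to j (possibly empty when i = j).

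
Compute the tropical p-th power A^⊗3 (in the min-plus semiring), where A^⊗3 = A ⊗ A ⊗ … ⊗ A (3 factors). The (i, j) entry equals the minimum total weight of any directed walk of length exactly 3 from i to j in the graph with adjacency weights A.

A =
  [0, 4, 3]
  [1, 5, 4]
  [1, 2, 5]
A^⊗3 =
  [0, 4, 3]
  [1, 5, 4]
  [1, 5, 4]

Each entry (A^⊗3)_ij equals the minimum over all length-3 walks i = v_0 → v_1 → … → v_3 = j of Σ_t A[v_t][v_{t+1}]. For example, for (i, j) = (0, 2) we minimise over 9 possible intermediate vertex sequences; the minimum is 3, attained along the walk 0 → 0 → 0 → 2.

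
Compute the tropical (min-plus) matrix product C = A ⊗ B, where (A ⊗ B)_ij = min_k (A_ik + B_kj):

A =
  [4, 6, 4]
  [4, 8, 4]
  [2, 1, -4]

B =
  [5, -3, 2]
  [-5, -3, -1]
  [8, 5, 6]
A ⊗ B =
  [1, 1, 5]
  [3, 1, 6]
  [-4, -2, 0]

Apply the min-plus product entry-by-entry:
  C[0][0] = min over k of (A[0][0] + B[0][0] = 4 + 5 = 9, A[0][1] + B[1][0] = 6 + -5 = 1, A[0][2] + B[2][0] = 4 + 8 = 12) = 1 (attained at k = 1)
  C[0][1] = min over k of (A[0][0] + B[0][1] = 4 + -3 = 1, A[0][1] + B[1][1] = 6 + -3 = 3, A[0][2] + B[2][1] = 4 + 5 = 9) = 1 (attained at k = 0)
  C[0][2] = min over k of (A[0][0] + B[0][2] = 4 + 2 = 6, A[0][1] + B[1][2] = 6 + -1 = 5, A[0][2] + B[2][2] = 4 + 6 = 10) = 5 (attained at k = 1)
  C[1][0] = min over k of (A[1][0] + B[0][0] = 4 + 5 = 9, A[1][1] + B[1][0] = 8 + -5 = 3, A[1][2] + B[2][0] = 4 + 8 = 12) = 3 (attained at k = 1)
  C[1][1] = min over k of (A[1][0] + B[0][1] = 4 + -3 = 1, A[1][1] + B[1][1] = 8 + -3 = 5, A[1][2] + B[2][1] = 4 + 5 = 9) = 1 (attained at k = 0)
  C[1][2] = min over k of (A[1][0] + B[0][2] = 4 + 2 = 6, A[1][1] + B[1][2] = 8 + -1 = 7, A[1][2] + B[2][2] = 4 + 6 = 10) = 6 (attained at k = 0)
  C[2][0] = min over k of (A[2][0] + B[0][0] = 2 + 5 = 7, A[2][1] + B[1][0] = 1 + -5 = -4, A[2][2] + B[2][0] = -4 + 8 = 4) = -4 (attained at k = 1)
  C[2][1] = min over k of (A[2][0] + B[0][1] = 2 + -3 = -1, A[2][1] + B[1][1] = 1 + -3 = -2, A[2][2] + B[2][1] = -4 + 5 = 1) = -2 (attained at k = 1)
  C[2][2] = min over k of (A[2][0] + B[0][2] = 2 + 2 = 4, A[2][1] + B[1][2] = 1 + -1 = 0, A[2][2] + B[2][2] = -4 + 6 = 2) = 0 (attained at k = 1)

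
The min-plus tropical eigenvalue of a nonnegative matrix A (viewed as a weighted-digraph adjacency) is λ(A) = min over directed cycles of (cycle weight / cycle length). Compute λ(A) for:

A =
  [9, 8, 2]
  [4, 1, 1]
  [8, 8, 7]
λ(A) = 1

Enumerate directed cycles and compute their means (weight / length). Sample:
  cycle 0 → 0: weight = 9, length = 1, mean = 9/1 ≈ 9.000
  cycle 1 → 1: weight = 1, length = 1, mean = 1/1 ≈ 1.000
  cycle 2 → 2: weight = 7, length = 1, mean = 7/1 ≈ 7.000
  cycle 0 → 1 → 0: weight = 12, length = 2, mean = 12/2 ≈ 6.000
  cycle 0 → 2 → 0: weight = 10, length = 2, mean = 10/2 ≈ 5.000
  cycle 1 → 0 → 1: weight = 12, length = 2, mean = 12/2 ≈ 6.000
Minimum mean = 1.000, attained e.g. along the cycle 1 → 1 with weight 1 and length 1. So λ(A) = 1/1 = 1.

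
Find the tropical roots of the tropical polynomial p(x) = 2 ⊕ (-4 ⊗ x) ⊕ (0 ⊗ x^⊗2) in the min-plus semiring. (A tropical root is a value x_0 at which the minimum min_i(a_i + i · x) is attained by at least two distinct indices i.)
Roots: {-4, 6}

Each tropical root is a break point of the lower envelope of the lines y = a_i + i · x (there are 3 lines, with slopes 0, 1, ..., 2). Only the lines that attain the minimum somewhere contribute to roots; other lines are dominated. Here the surviving (envelope) indices are i = 2, i = 1, i = 0.
Intersections between consecutive envelope lines give the roots: for adjacent envelope indices i < j the intersection is x = (a_i − a_j) / (j − i). Reading off the sorted break points: {-4, 6}.
Verification: at each break x_0, at least two indices attain the minimum of min_i(a_i + i · x_0).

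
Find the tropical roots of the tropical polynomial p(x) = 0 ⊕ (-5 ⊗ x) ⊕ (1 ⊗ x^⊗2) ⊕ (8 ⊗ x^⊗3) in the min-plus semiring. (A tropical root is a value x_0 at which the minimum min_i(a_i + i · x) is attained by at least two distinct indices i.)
Roots: {-7, -6, 5}

Each tropical root is a break point of the lower envelope of the lines y = a_i + i · x (there are 4 lines, with slopes 0, 1, ..., 3). Only the lines that attain the minimum somewhere contribute to roots; other lines are dominated. Here the surviving (envelope) indices are i = 3, i = 2, i = 1, i = 0.
Intersections between consecutive envelope lines give the roots: for adjacent envelope indices i < j the intersection is x = (a_i − a_j) / (j − i). Reading off the sorted break points: {-7, -6, 5}.
Verification: at each break x_0, at least two indices attain the minimum of min_i(a_i + i · x_0).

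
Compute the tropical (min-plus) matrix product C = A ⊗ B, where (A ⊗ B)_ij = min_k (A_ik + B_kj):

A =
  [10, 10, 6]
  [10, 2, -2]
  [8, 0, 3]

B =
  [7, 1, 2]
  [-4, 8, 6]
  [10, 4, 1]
A ⊗ B =
  [6, 10, 7]
  [-2, 2, -1]
  [-4, 7, 4]

Apply the min-plus product entry-by-entry:
  C[0][0] = min over k of (A[0][0] + B[0][0] = 10 + 7 = 17, A[0][1] + B[1][0] = 10 + -4 = 6, A[0][2] + B[2][0] = 6 + 10 = 16) = 6 (attained at k = 1)
  C[0][1] = min over k of (A[0][0] + B[0][1] = 10 + 1 = 11, A[0][1] + B[1][1] = 10 + 8 = 18, A[0][2] + B[2][1] = 6 + 4 = 10) = 10 (attained at k = 2)
  C[0][2] = min over k of (A[0][0] + B[0][2] = 10 + 2 = 12, A[0][1] + B[1][2] = 10 + 6 = 16, A[0][2] + B[2][2] = 6 + 1 = 7) = 7 (attained at k = 2)
  C[1][0] = min over k of (A[1][0] + B[0][0] = 10 + 7 = 17, A[1][1] + B[1][0] = 2 + -4 = -2, A[1][2] + B[2][0] = -2 + 10 = 8) = -2 (attained at k = 1)
  C[1][1] = min over k of (A[1][0] + B[0][1] = 10 + 1 = 11, A[1][1] + B[1][1] = 2 + 8 = 10, A[1][2] + B[2][1] = -2 + 4 = 2) = 2 (attained at k = 2)
  C[1][2] = min over k of (A[1][0] + B[0][2] = 10 + 2 = 12, A[1][1] + B[1][2] = 2 + 6 = 8, A[1][2] + B[2][2] = -2 + 1 = -1) = -1 (attained at k = 2)
  C[2][0] = min over k of (A[2][0] + B[0][0] = 8 + 7 = 15, A[2][1] + B[1][0] = 0 + -4 = -4, A[2][2] + B[2][0] = 3 + 10 = 13) = -4 (attained at k = 1)
  C[2][1] = min over k of (A[2][0] + B[0][1] = 8 + 1 = 9, A[2][1] + B[1][1] = 0 + 8 = 8, A[2][2] + B[2][1] = 3 + 4 = 7) = 7 (attained at k = 2)
  C[2][2] = min over k of (A[2][0] + B[0][2] = 8 + 2 = 10, A[2][1] + B[1][2] = 0 + 6 = 6, A[2][2] + B[2][2] = 3 + 1 = 4) = 4 (attained at k = 2)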